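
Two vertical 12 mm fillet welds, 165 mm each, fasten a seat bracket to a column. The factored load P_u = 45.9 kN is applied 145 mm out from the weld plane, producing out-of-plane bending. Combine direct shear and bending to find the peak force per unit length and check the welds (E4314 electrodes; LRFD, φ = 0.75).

f_max ≈ 746 N/mm; adequate

E43XX → F_EXX = 430 MPa.
L_w = 2 × 165 = 330 mm; section modulus (unit throat) S = 2 × L²/6 = 9075 mm².
Direct shear f_v = P/L_w = 45.9×10³/330 = 139.1 N/mm.
Moment M = P × e = 45.9×10³ × 145 = 6655500 N·mm; bending f_b = M/S = 733.4 N/mm.
f_max = √(f_v² + f_b²) = √(139.1² + 733.4²) = 746.5 N/mm.
φr_n = 0.75 × 0.6 × 430 × (0.707 × 12) = 1642 N/mm → adequate.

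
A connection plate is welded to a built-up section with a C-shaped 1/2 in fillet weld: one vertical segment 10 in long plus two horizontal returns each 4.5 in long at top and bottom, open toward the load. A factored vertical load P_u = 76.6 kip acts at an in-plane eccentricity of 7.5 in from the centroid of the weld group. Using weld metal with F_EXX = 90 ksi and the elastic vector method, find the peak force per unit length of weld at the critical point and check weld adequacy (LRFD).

Total weld length L_w = 19 in. Treat welds as unit-width lines.
Centroid: x̄ = 2×4.5×2.25 / 19 = 1.066 in from the vertical weld.
Polar moment about centroid: J = I_x + I_y = [10³/12 + 2×4.5×5²] + [10×1.066² + 2(4.5³/12 + 4.5×1.184²)] = 347.5 in³.
Direct shear f_v = P/L_w = 76.6 / 19 = 4.032 kip/in (vertical).
Torsion M = P·e = 76.6 × 7.5 = 574.5 kip·in.
Critical point at (x, y) = (3.434, 5) from centroid. f_tx = M·y/J = 8.266 kip/in; f_ty = M·x/J = 5.678 kip/in.
Resultant f_max = √[f_tx² + (f_v + f_ty)²] = √[8.266² + (4.032 + 5.678)²] = 12.75 kip/in.
Capacity per unit length: φr_n = 0.75 × 0.6 × 90 × (0.707 × 0.5) = 14.32 kip/in.
12.75 ≤ 14.32 → adequate.

f_max ≈ 12.8 kip/in; adequate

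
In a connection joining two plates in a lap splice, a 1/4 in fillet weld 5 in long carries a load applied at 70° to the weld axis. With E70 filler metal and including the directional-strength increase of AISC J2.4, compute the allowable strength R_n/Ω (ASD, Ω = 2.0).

E70XX → F_EXX = 70 ksi.
t_e = 0.707 × 0.25 = 0.1767 in; A_we = 0.1767 × 5 = 0.8837 in².
Directional factor: 1.0 + 0.5 sin^1.5(70°) = 1.455.
F_nw = 0.6 × 70 × 1.455 = 61.13 ksi.
R_n/Ω = (61.13 × 0.8837) / 2.0 = 27.01 kip.

R_n/Ω ≈ 27 kip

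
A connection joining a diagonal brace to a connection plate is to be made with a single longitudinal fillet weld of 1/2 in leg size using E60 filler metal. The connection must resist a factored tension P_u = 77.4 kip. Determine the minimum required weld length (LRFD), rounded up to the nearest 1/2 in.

L = 8.5 in

E60XX → F_EXX = 60 ksi.
Throat t_e = 0.707 × 0.5 = 0.3535 in.
φr_n = 0.75 × 0.6 × 60 × 0.3535 = 9.544 kip/in.
L_req = P_u / φr_n = 77.4 / 9.544 = 8.109 in total.
Round up → use L = 8.5 in.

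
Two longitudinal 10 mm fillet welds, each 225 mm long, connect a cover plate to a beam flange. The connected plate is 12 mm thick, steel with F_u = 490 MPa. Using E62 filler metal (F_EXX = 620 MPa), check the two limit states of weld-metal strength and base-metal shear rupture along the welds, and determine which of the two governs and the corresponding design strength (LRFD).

φR_n ≈ 888 kN (weld metal governs)

t_e = 0.707 × 10 = 7.07 mm; L = 450 mm.
Weld metal: φR_n = 0.75 × 0.6 × 620 × 7.07 × 450 × 10⁻³ = 887.6 kN.
Base metal (shear rupture): φR_n = 0.75 × 0.6 × 490 × 12 × 450 × 10⁻³ = 1191 kN.
Governing: weld metal.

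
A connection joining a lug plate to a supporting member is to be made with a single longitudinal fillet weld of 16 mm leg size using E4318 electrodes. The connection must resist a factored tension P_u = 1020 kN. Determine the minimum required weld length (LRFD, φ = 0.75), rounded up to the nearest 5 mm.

L = 470 mm

E43XX → F_EXX = 430 MPa.
Throat t_e = 0.707 × 16 = 11.31 mm.
φr_n = 0.75 × 0.6 × 430 × 11.31 × 10⁻³ = 2.189 kN/mm.
L_req = P_u / φr_n = 1020 / 2.189 = 466 mm total.
Round up → use L = 470 mm.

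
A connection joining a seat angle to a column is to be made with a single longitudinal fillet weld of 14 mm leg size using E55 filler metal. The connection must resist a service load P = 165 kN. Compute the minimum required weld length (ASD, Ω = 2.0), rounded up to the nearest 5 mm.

L = 105 mm

E55XX → F_EXX = 550 MPa.
Throat t_e = 0.707 × 14 = 9.898 mm.
r_n/Ω = (0.6 × 550 × 9.898) / 2.0 = 1633 N/mm = 1.633 kN/mm.
L_req = P / (r_n/Ω) = 165 / 1.633 = 101 mm total.
Round up → use L = 105 mm.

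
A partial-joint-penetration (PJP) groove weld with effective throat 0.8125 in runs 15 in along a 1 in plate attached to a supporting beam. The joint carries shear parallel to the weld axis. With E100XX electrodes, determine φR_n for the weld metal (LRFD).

E100XX → F_EXX = 100 ksi.
Effective throat (given) t_e = 0.8125 in.
A_we = 0.8125 × 15 = 12.19 in².
F_nw = 0.6 F_EXX = 60 ksi.
φR_n = 0.75 × 60 × 12.19 = 548.4 kip.

φR_n ≈ 548 kip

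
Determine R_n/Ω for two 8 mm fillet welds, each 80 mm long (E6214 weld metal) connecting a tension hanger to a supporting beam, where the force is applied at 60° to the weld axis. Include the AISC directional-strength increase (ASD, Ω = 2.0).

R_n/Ω ≈ 236 kN

E62XX → F_EXX = 620 MPa.
t_e = 0.707 × 8 = 5.656 mm; A_we = 5.656 × 160 = 905 mm².
Directional factor: 1.0 + 0.5 sin^1.5(60°) = 1.403.
F_nw = 0.6 × 620 × 1.403 = 521.9 MPa.
R_n/Ω = (521.9 × 905) / 2.0 × 10⁻³ = 236.2 kN.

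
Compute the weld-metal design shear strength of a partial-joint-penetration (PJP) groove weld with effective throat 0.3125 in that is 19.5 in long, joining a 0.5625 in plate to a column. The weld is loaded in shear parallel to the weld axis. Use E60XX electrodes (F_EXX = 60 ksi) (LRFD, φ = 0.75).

φR_n ≈ 165 kips

Effective throat (given) t_e = 0.3125 in.
A_we = 0.3125 × 19.5 = 6.094 in².
F_nw = 0.6 F_EXX = 36 ksi.
φR_n = 0.75 × 36 × 6.094 = 164.5 kips.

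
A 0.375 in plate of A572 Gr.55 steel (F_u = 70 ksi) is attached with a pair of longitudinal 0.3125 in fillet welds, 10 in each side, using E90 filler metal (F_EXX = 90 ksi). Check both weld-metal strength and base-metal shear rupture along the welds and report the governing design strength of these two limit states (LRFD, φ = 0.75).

t_e = 0.707 × 0.3125 = 0.2209 in; L = 20 in.
Weld metal: φR_n = 0.75 × 0.6 × 90 × 0.2209 × 20 = 179 kip.
Base metal (shear rupture): φR_n = 0.75 × 0.6 × 70 × 0.375 × 20 = 236.2 kip.
Governing: weld metal.

φR_n ≈ 179 kip (weld metal governs)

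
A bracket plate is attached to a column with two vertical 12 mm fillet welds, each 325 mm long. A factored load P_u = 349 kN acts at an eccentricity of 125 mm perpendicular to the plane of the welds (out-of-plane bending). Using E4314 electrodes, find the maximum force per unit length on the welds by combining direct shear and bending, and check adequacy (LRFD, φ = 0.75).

f_max ≈ 1350 N/mm; adequate

E43XX → F_EXX = 430 MPa.
L_w = 2 × 325 = 650 mm; section modulus (unit throat) S = 2 × L²/6 = 35210 mm².
Direct shear f_v = P/L_w = 349×10³/650 = 536.9 N/mm.
Moment M = P × e = 349×10³ × 125 = 43625000 N·mm; bending f_b = M/S = 1239 N/mm.
f_max = √(f_v² + f_b²) = √(536.9² + 1239²) = 1350 N/mm.
φr_n = 0.75 × 0.6 × 430 × (0.707 × 12) = 1642 N/mm → adequate.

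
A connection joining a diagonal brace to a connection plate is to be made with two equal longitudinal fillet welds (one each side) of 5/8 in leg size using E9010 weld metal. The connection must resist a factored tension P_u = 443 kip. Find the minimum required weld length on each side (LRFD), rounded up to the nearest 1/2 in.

E90XX → F_EXX = 90 ksi.
Throat t_e = 0.707 × 0.625 = 0.4419 in.
φr_n = 0.75 × 0.6 × 90 × 0.4419 = 17.9 kip/in.
L_req = P_u / φr_n = 443 / 17.9 = 24.75 in total.
Per side: 24.75 / 2 = 12.38 in.
Round up → use L = 12.5 in on each side.

L = 12.5 in on each side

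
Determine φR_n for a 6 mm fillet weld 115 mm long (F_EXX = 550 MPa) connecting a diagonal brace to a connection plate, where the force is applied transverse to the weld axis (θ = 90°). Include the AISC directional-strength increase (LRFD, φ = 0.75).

t_e = 0.707 × 6 = 4.242 mm; A_we = 4.242 × 115 = 487.8 mm².
Directional factor: 1.0 + 0.5 sin^1.5(90°) = 1.5.
F_nw = 0.6 × 550 × 1.5 = 495 MPa.
φR_n = 0.75 × 495 × 487.8 × 10⁻³ = 181.1 kN.

φR_n ≈ 181 kN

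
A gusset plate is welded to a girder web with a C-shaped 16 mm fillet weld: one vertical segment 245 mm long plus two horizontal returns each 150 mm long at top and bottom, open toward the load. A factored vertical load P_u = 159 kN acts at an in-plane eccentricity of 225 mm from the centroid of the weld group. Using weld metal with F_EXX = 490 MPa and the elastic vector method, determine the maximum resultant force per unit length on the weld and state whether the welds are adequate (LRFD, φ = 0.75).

Total weld length L_w = 545 mm. Treat welds as unit-width lines.
Centroid: x̄ = 2×150×75 / 545 = 41.28 mm from the vertical weld.
Polar moment about centroid: J = I_x + I_y = [245³/12 + 2×150×122.5²] + [245×41.28² + 2(150³/12 + 150×33.72²)] = 7048000 mm³.
Direct shear f_v = P/L_w = 159×10³ / 545 = 291.7 N/mm (vertical).
Torsion M = P·e = 159×10³ × 225 = 35775000 N·mm.
Critical point at (x, y) = (108.7, 122.5) from centroid. f_tx = M·y/J = 621.8 N/mm; f_ty = M·x/J = 551.8 N/mm.
Resultant f_max = √[f_tx² + (f_v + f_ty)²] = √[621.8² + (291.7 + 551.8)²] = 1048 N/mm.
Capacity per unit length: φr_n = 0.75 × 0.6 × 490 × (0.707 × 16) = 2494 N/mm.
1048 ≤ 2494 → adequate.

f_max ≈ 1050 N/mm; adequate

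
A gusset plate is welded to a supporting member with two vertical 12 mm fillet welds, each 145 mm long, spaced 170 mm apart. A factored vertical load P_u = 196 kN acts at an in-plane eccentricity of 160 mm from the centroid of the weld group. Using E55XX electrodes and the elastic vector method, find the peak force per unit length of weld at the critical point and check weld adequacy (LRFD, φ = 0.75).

E55XX → F_EXX = 550 MPa.
Total weld length L_w = 290 mm. Treat welds as unit-width lines.
Polar moment about centroid: J = 2[d³/12 + d(b/2)²] = 2[145³/12 + 145×85²] = 2603000 mm³.
Direct shear f_v = P/L_w = 196×10³ / 290 = 675.9 N/mm (vertical).
Torsion M = P·e = 196×10³ × 160 = 31360000 N·mm.
Critical point at (x, y) = (85, 72.5) from centroid. f_tx = M·y/J = 873.3 N/mm; f_ty = M·x/J = 1024 N/mm.
Resultant f_max = √[f_tx² + (f_v + f_ty)²] = √[873.3² + (675.9 + 1024)²] = 1911 N/mm.
Capacity per unit length: φr_n = 0.75 × 0.6 × 550 × (0.707 × 12) = 2100 N/mm.
1911 ≤ 2100 → adequate.

f_max ≈ 1910 N/mm; adequate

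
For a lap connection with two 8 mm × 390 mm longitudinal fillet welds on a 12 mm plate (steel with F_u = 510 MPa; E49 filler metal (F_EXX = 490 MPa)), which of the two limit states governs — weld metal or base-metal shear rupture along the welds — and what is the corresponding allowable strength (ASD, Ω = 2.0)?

t_e = 0.707 × 8 = 5.656 mm; L = 780 mm.
Weld metal: R_n/Ω = (1/2.0) × 0.6 × 490 × 5.656 × 780 × 10⁻³ = 648.5 kN.
Base metal (shear rupture): R_n/Ω = (1/2.0) × 0.6 × 510 × 12 × 780 × 10⁻³ = 1432 kN.
Governing: weld metal.

R_n/Ω ≈ 649 kN (weld metal governs)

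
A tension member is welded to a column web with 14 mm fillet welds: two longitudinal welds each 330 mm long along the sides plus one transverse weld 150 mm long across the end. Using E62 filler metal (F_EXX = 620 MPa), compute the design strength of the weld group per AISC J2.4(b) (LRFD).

t_e = 0.707 × 14 = 9.898 mm.
R_nwl = 0.6 × 620 × 9.898 × 660 × 10⁻³ = 2430 kN (longitudinal, 2 welds).
R_nwt = 0.6 × 620 × 9.898 × 150 × 10⁻³ = 552.3 kN (transverse, base value).
(i) R_nwl + R_nwt = 2982 kN; (ii) 0.85 R_nwl + 1.5 R_nwt = 2894 kN.
R_n = max = 2982 kN [governs: (i)]; φR_n = 2237 kN.

φR_n ≈ 2240 kN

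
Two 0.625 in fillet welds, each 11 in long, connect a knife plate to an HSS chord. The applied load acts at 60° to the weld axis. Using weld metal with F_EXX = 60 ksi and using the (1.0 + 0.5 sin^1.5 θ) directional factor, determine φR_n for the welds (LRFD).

φR_n ≈ 368 kips

t_e = 0.707 × 0.625 = 0.4419 in; A_we = 0.4419 × 22 = 9.721 in².
Directional factor: 1.0 + 0.5 sin^1.5(60°) = 1.403.
F_nw = 0.6 × 60 × 1.403 = 50.51 ksi.
φR_n = 0.75 × 50.51 × 9.721 = 368.2 kips.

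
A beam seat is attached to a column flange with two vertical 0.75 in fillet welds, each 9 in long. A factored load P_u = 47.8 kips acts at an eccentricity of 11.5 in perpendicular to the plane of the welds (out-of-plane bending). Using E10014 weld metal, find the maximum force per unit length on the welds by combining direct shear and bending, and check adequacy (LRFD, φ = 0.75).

E100XX → F_EXX = 100 ksi.
L_w = 2 × 9 = 18 in; section modulus (unit throat) S = 2 × L²/6 = 27 in².
Direct shear f_v = P/L_w = 47.8/18 = 2.656 kip/in.
Moment M = P × e = 47.8 × 11.5 = 549.7 kip·in; bending f_b = M/S = 20.36 kip/in.
f_max = √(f_v² + f_b²) = √(2.656² + 20.36²) = 20.53 kip/in.
φr_n = 0.75 × 0.6 × 100 × (0.707 × 0.75) = 23.86 kip/in → adequate.

f_max ≈ 20.5 kip/in; adequate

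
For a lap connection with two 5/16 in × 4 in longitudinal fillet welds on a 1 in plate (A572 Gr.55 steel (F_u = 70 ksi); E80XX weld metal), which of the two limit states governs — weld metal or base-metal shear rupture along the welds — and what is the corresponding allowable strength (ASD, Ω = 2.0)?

R_n/Ω ≈ 42.4 kips (weld metal governs)

E80XX → F_EXX = 80 ksi.
t_e = 0.707 × 0.3125 = 0.2209 in; L = 8 in.
Weld metal: R_n/Ω = (1/2.0) × 0.6 × 80 × 0.2209 × 8 = 42.42 kips.
Base metal (shear rupture): R_n/Ω = (1/2.0) × 0.6 × 70 × 1 × 8 = 168 kips.
Governing: weld metal.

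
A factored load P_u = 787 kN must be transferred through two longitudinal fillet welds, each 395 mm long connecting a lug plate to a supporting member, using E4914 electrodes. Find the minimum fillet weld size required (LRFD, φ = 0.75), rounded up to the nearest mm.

w = 7 mm

E49XX → F_EXX = 490 MPa.
Total weld length L = 790 mm.
Required throat t_e = P_u / (φ × 0.6 F_EXX × L) = 787 / (0.75 × 0.6 × 490 × 790 × 10⁻³) = 4.518 mm.
Required leg w = t_e / 0.707 = 6.39 mm → use 7 mm.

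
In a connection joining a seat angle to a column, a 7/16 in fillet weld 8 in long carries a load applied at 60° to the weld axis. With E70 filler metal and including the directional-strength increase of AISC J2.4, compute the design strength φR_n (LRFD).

φR_n ≈ 109 kip

E70XX → F_EXX = 70 ksi.
t_e = 0.707 × 0.4375 = 0.3093 in; A_we = 0.3093 × 8 = 2.474 in².
Directional factor: 1.0 + 0.5 sin^1.5(60°) = 1.403.
F_nw = 0.6 × 70 × 1.403 = 58.92 ksi.
φR_n = 0.75 × 58.92 × 2.474 = 109.4 kip.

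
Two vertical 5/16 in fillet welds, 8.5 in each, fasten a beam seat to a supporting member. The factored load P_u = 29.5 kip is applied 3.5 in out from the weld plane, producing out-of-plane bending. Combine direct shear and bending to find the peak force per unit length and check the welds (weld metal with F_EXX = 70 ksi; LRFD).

f_max ≈ 4.63 kip/in; adequate

L_w = 2 × 8.5 = 17 in; section modulus (unit throat) S = 2 × L²/6 = 24.08 in².
Direct shear f_v = P/L_w = 29.5/17 = 1.735 kip/in.
Moment M = P × e = 29.5 × 3.5 = 103.25 kip·in; bending f_b = M/S = 4.287 kip/in.
f_max = √(f_v² + f_b²) = √(1.735² + 4.287²) = 4.625 kip/in.
φr_n = 0.75 × 0.6 × 70 × (0.707 × 0.3125) = 6.96 kip/in → adequate.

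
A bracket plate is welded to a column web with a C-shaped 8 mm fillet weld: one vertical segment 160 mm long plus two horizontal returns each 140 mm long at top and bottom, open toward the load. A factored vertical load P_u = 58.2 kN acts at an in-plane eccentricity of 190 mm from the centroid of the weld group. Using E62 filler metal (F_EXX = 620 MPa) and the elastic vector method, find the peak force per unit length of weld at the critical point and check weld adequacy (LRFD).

f_max ≈ 554 N/mm; adequate

Total weld length L_w = 440 mm. Treat welds as unit-width lines.
Centroid: x̄ = 2×140×70 / 440 = 44.55 mm from the vertical weld.
Polar moment about centroid: J = I_x + I_y = [160³/12 + 2×140×80²] + [160×44.55² + 2(140³/12 + 140×25.45²)] = 3090000 mm³.
Direct shear f_v = P/L_w = 58.2×10³ / 440 = 132.3 N/mm (vertical).
Torsion M = P·e = 58.2×10³ × 190 = 11058000 N·mm.
Critical point at (x, y) = (95.45, 80) from centroid. f_tx = M·y/J = 286.3 N/mm; f_ty = M·x/J = 341.6 N/mm.
Resultant f_max = √[f_tx² + (f_v + f_ty)²] = √[286.3² + (132.3 + 341.6)²] = 553.7 N/mm.
Capacity per unit length: φr_n = 0.75 × 0.6 × 620 × (0.707 × 8) = 1578 N/mm.
553.7 ≤ 1578 → adequate.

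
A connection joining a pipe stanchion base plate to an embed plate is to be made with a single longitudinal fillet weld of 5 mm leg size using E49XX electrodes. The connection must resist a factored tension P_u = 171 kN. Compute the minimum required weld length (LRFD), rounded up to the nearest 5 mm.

E49XX → F_EXX = 490 MPa.
Throat t_e = 0.707 × 5 = 3.535 mm.
φr_n = 0.75 × 0.6 × 490 × 3.535 × 10⁻³ = 0.7795 kN/mm.
L_req = P_u / φr_n = 171 / 0.7795 = 219.4 mm total.
Round up → use L = 220 mm.

L = 220 mm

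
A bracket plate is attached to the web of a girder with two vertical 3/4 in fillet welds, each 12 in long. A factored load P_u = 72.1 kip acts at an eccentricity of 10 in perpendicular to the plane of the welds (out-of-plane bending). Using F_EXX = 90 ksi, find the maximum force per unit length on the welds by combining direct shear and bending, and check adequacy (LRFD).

f_max ≈ 15.3 kip/in; adequate

L_w = 2 × 12 = 24 in; section modulus (unit throat) S = 2 × L²/6 = 48 in².
Direct shear f_v = P/L_w = 72.1/24 = 3.004 kip/in.
Moment M = P × e = 72.1 × 10 = 721 kip·in; bending f_b = M/S = 15.02 kip/in.
f_max = √(f_v² + f_b²) = √(3.004² + 15.02²) = 15.32 kip/in.
φr_n = 0.75 × 0.6 × 90 × (0.707 × 0.75) = 21.48 kip/in → adequate.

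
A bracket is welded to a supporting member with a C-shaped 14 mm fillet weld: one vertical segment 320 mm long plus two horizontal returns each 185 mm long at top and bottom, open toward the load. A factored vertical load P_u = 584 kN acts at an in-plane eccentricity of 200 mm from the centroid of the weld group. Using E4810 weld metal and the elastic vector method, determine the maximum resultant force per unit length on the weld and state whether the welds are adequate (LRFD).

f_max ≈ 2300 N/mm; NOT adequate

E48XX → F_EXX = 480 MPa.
Total weld length L_w = 690 mm. Treat welds as unit-width lines.
Centroid: x̄ = 2×185×92.5 / 690 = 49.6 mm from the vertical weld.
Polar moment about centroid: J = I_x + I_y = [320³/12 + 2×185×160²] + [320×49.6² + 2(185³/12 + 185×42.9²)] = 14730000 mm³.
Direct shear f_v = P/L_w = 584×10³ / 690 = 846.4 N/mm (vertical).
Torsion M = P·e = 584×10³ × 200 = 116800000 N·mm.
Critical point at (x, y) = (135.4, 160) from centroid. f_tx = M·y/J = 1269 N/mm; f_ty = M·x/J = 1074 N/mm.
Resultant f_max = √[f_tx² + (f_v + f_ty)²] = √[1269² + (846.4 + 1074)²] = 2302 N/mm.
Capacity per unit length: φr_n = 0.75 × 0.6 × 480 × (0.707 × 14) = 2138 N/mm.
2302 > 2138 → NOT adequate.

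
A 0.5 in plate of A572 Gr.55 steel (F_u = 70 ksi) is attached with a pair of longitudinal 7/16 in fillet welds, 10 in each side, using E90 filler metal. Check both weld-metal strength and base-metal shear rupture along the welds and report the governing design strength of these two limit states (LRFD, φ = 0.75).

φR_n ≈ 251 kip (weld metal governs)

E90XX → F_EXX = 90 ksi.
t_e = 0.707 × 0.4375 = 0.3093 in; L = 20 in.
Weld metal: φR_n = 0.75 × 0.6 × 90 × 0.3093 × 20 = 250.5 kip.
Base metal (shear rupture): φR_n = 0.75 × 0.6 × 70 × 0.5 × 20 = 315 kip.
Governing: weld metal.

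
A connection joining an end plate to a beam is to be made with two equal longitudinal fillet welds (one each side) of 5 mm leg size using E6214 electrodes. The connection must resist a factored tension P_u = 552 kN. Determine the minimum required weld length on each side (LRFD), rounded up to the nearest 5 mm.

L = 280 mm on each side

E62XX → F_EXX = 620 MPa.
Throat t_e = 0.707 × 5 = 3.535 mm.
φr_n = 0.75 × 0.6 × 620 × 3.535 × 10⁻³ = 0.9863 kN/mm.
L_req = P_u / φr_n = 552 / 0.9863 = 559.7 mm total.
Per side: 559.7 / 2 = 279.8 mm.
Round up → use L = 280 mm on each side.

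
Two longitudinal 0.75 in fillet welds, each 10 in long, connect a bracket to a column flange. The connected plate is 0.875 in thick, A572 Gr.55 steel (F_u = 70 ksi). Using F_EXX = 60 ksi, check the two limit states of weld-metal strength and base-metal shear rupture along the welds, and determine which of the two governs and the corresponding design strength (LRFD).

φR_n ≈ 286 kips (weld metal governs)

t_e = 0.707 × 0.75 = 0.5302 in; L = 20 in.
Weld metal: φR_n = 0.75 × 0.6 × 60 × 0.5302 × 20 = 286.3 kips.
Base metal (shear rupture): φR_n = 0.75 × 0.6 × 70 × 0.875 × 20 = 551.2 kips.
Governing: weld metal.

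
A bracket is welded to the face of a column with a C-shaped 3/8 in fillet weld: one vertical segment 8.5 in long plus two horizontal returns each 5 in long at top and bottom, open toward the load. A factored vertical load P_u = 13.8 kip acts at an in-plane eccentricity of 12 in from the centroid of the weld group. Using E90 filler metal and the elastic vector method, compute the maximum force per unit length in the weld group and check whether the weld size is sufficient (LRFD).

E90XX → F_EXX = 90 ksi.
Total weld length L_w = 18.5 in. Treat welds as unit-width lines.
Centroid: x̄ = 2×5×2.5 / 18.5 = 1.351 in from the vertical weld.
Polar moment about centroid: J = I_x + I_y = [8.5³/12 + 2×5×4.25²] + [8.5×1.351² + 2(5³/12 + 5×1.149²)] = 281.4 in³.
Direct shear f_v = P/L_w = 13.8 / 18.5 = 0.7459 kip/in (vertical).
Torsion M = P·e = 13.8 × 12 = 165.6 kip·in.
Critical point at (x, y) = (3.649, 4.25) from centroid. f_tx = M·y/J = 2.501 kip/in; f_ty = M·x/J = 2.148 kip/in.
Resultant f_max = √[f_tx² + (f_v + f_ty)²] = √[2.501² + (0.7459 + 2.148)²] = 3.825 kip/in.
Capacity per unit length: φr_n = 0.75 × 0.6 × 90 × (0.707 × 0.375) = 10.74 kip/in.
3.825 ≤ 10.74 → adequate.

f_max ≈ 3.82 kip/in; adequate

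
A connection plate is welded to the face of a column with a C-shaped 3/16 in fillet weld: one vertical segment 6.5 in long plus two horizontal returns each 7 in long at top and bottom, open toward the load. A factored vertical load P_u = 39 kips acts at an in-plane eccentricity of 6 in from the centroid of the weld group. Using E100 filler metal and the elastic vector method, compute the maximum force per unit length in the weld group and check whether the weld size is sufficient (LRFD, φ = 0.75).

f_max ≈ 6.33 kip/in; NOT adequate

E100XX → F_EXX = 100 ksi.
Total weld length L_w = 20.5 in. Treat welds as unit-width lines.
Centroid: x̄ = 2×7×3.5 / 20.5 = 2.39 in from the vertical weld.
Polar moment about centroid: J = I_x + I_y = [6.5³/12 + 2×7×3.25²] + [6.5×2.39² + 2(7³/12 + 7×1.11²)] = 282.3 in³.
Direct shear f_v = P/L_w = 39 / 20.5 = 1.902 kip/in (vertical).
Torsion M = P·e = 39 × 6 = 234 kip·in.
Critical point at (x, y) = (4.61, 3.25) from centroid. f_tx = M·y/J = 2.694 kip/in; f_ty = M·x/J = 3.821 kip/in.
Resultant f_max = √[f_tx² + (f_v + f_ty)²] = √[2.694² + (1.902 + 3.821)²] = 6.326 kip/in.
Capacity per unit length: φr_n = 0.75 × 0.6 × 100 × (0.707 × 0.1875) = 5.965 kip/in.
6.326 > 5.965 → NOT adequate.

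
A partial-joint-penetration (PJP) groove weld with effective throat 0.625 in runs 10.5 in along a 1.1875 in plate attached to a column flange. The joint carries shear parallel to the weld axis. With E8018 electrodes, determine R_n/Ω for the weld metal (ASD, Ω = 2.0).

R_n/Ω ≈ 158 kip

E80XX → F_EXX = 80 ksi.
Effective throat (given) t_e = 0.625 in.
A_we = 0.625 × 10.5 = 6.562 in².
F_nw = 0.6 F_EXX = 48 ksi.
R_n/Ω = (48 × 6.562) / 2.0 = 157.5 kip.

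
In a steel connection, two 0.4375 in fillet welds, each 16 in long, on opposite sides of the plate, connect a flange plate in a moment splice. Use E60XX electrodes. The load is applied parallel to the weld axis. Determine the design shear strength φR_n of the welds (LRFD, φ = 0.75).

E60XX → F_EXX = 60 ksi.
Effective throat t_e = 0.707 × 0.4375 = 0.3093 in.
Total length L = 32 in; A_we = 0.3093 × 32 = 9.898 in².
F_nw = 0.6 F_EXX = 0.6 × 60 = 36 ksi.
φR_n = 0.75 × 36 × 9.898 = 267.2 kips.

φR_n ≈ 267 kips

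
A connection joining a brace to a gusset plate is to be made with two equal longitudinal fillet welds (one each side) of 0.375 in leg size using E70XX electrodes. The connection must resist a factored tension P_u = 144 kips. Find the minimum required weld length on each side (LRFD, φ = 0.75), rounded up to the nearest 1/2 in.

E70XX → F_EXX = 70 ksi.
Throat t_e = 0.707 × 0.375 = 0.2651 in.
φr_n = 0.75 × 0.6 × 70 × 0.2651 = 8.351 kips/in.
L_req = P_u / φr_n = 144 / 8.351 = 17.24 in total.
Per side: 17.24 / 2 = 8.621 in.
Round up → use L = 9 in on each side.

L = 9 in on each side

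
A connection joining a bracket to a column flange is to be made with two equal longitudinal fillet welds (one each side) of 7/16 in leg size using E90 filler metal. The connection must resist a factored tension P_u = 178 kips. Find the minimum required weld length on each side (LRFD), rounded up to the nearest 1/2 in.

E90XX → F_EXX = 90 ksi.
Throat t_e = 0.707 × 0.4375 = 0.3093 in.
φr_n = 0.75 × 0.6 × 90 × 0.3093 = 12.53 kips/in.
L_req = P_u / φr_n = 178 / 12.53 = 14.21 in total.
Per side: 14.21 / 2 = 7.105 in.
Round up → use L = 7.5 in on each side.

L = 7.5 in on each side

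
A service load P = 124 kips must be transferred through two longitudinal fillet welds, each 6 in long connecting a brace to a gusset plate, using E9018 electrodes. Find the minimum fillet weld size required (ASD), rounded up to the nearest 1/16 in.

w = 9/16 in

E90XX → F_EXX = 90 ksi.
Total weld length L = 12 in.
Required throat t_e = P × Ω / (0.6 F_EXX × L) = 124 × 2.0 / (0.6 × 90 × 12) = 0.3827 in.
Required leg w = t_e / 0.707 = 0.5413 in → use 9/16 in.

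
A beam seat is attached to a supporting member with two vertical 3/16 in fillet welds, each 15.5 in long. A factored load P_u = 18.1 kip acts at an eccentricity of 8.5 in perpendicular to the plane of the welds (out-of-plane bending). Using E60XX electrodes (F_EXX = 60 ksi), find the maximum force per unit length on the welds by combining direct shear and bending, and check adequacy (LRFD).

L_w = 2 × 15.5 = 31 in; section modulus (unit throat) S = 2 × L²/6 = 80.08 in².
Direct shear f_v = P/L_w = 18.1/31 = 0.5839 kip/in.
Moment M = P × e = 18.1 × 8.5 = 153.85 kip·in; bending f_b = M/S = 1.921 kip/in.
f_max = √(f_v² + f_b²) = √(0.5839² + 1.921²) = 2.008 kip/in.
φr_n = 0.75 × 0.6 × 60 × (0.707 × 0.1875) = 3.579 kip/in → adequate.

f_max ≈ 2.01 kip/in; adequate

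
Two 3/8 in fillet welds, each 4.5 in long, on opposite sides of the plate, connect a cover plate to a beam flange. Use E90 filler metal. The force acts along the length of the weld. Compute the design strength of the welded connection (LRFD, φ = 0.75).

E90XX → F_EXX = 90 ksi.
Effective throat t_e = 0.707 × 0.375 = 0.2651 in.
Total length L = 9 in; A_we = 0.2651 × 9 = 2.386 in².
F_nw = 0.6 F_EXX = 0.6 × 90 = 54 ksi.
φR_n = 0.75 × 54 × 2.386 = 96.64 kips.

φR_n ≈ 96.6 kips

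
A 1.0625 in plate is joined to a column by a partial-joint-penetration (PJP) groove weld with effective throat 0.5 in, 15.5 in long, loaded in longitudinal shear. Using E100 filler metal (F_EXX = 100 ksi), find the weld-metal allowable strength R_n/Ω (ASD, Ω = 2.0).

Effective throat (given) t_e = 0.5 in.
A_we = 0.5 × 15.5 = 7.75 in².
F_nw = 0.6 F_EXX = 60 ksi.
R_n/Ω = (60 × 7.75) / 2.0 = 232.5 kip.

R_n/Ω ≈ 232 kip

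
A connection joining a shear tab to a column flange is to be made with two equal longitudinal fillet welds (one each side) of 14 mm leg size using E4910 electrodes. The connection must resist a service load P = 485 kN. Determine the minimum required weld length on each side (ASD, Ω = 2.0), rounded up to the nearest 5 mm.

L = 170 mm on each side

E49XX → F_EXX = 490 MPa.
Throat t_e = 0.707 × 14 = 9.898 mm.
r_n/Ω = (0.6 × 490 × 9.898) / 2.0 = 1455 N/mm = 1.455 kN/mm.
L_req = P / (r_n/Ω) = 485 / 1.455 = 333.3 mm total.
Per side: 333.3 / 2 = 166.7 mm.
Round up → use L = 170 mm on each side.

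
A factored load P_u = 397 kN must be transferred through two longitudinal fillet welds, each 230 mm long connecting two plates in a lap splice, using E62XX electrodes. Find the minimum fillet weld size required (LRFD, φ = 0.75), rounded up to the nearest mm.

E62XX → F_EXX = 620 MPa.
Total weld length L = 460 mm.
Required throat t_e = P_u / (φ × 0.6 F_EXX × L) = 397 / (0.75 × 0.6 × 620 × 460 × 10⁻³) = 3.093 mm.
Required leg w = t_e / 0.707 = 4.375 mm → use 5 mm.

w = 5 mm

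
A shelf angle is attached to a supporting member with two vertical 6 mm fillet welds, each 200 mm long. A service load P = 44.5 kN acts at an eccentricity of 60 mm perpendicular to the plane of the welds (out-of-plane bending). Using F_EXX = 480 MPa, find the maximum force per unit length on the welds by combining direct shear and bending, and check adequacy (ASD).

f_max ≈ 229 N/mm; adequate

L_w = 2 × 200 = 400 mm; section modulus (unit throat) S = 2 × L²/6 = 13330 mm².
Direct shear f_v = P/L_w = 44.5×10³/400 = 111.2 N/mm.
Moment M = P × e = 44.5×10³ × 60 = 2670000 N·mm; bending f_b = M/S = 200.2 N/mm.
f_max = √(f_v² + f_b²) = √(111.2² + 200.2²) = 229.1 N/mm.
r_n/Ω = (1/2.0) × 0.6 × 480 × (0.707 × 6) = 610.8 N/mm → adequate.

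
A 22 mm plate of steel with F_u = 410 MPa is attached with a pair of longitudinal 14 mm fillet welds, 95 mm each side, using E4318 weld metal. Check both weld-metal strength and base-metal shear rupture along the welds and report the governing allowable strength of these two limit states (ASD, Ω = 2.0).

E43XX → F_EXX = 430 MPa.
t_e = 0.707 × 14 = 9.898 mm; L = 190 mm.
Weld metal: R_n/Ω = (1/2.0) × 0.6 × 430 × 9.898 × 190 × 10⁻³ = 242.6 kN.
Base metal (shear rupture): R_n/Ω = (1/2.0) × 0.6 × 410 × 22 × 190 × 10⁻³ = 514.1 kN.
Governing: weld metal.

R_n/Ω ≈ 243 kN (weld metal governs)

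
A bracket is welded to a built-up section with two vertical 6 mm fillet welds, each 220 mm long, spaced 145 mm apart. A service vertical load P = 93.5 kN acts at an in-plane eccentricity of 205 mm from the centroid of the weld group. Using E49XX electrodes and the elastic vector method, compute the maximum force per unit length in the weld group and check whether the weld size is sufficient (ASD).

f_max ≈ 756 N/mm; NOT adequate

E49XX → F_EXX = 490 MPa.
Total weld length L_w = 440 mm. Treat welds as unit-width lines.
Polar moment about centroid: J = 2[d³/12 + d(b/2)²] = 2[220³/12 + 220×72.5²] = 4087000 mm³.
Direct shear f_v = P/L_w = 93.5×10³ / 440 = 212.5 N/mm (vertical).
Torsion M = P·e = 93.5×10³ × 205 = 19168000 N·mm.
Critical point at (x, y) = (72.5, 110) from centroid. f_tx = M·y/J = 515.8 N/mm; f_ty = M·x/J = 340 N/mm.
Resultant f_max = √[f_tx² + (f_v + f_ty)²] = √[515.8² + (212.5 + 340)²] = 755.9 N/mm.
Capacity per unit length: r_n/Ω = (1/2.0) × 0.6 × 490 × (0.707 × 6) = 623.6 N/mm.
755.9 > 623.6 → NOT adequate.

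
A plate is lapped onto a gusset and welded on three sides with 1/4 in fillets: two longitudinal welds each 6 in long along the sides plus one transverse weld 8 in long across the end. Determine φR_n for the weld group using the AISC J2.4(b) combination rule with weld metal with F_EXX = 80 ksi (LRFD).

t_e = 0.707 × 0.25 = 0.1767 in.
R_nwl = 0.6 × 80 × 0.1767 × 12 = 101.8 kip (longitudinal, 2 welds).
R_nwt = 0.6 × 80 × 0.1767 × 8 = 67.87 kip (transverse, base value).
(i) R_nwl + R_nwt = 169.7 kip; (ii) 0.85 R_nwl + 1.5 R_nwt = 188.3 kip.
R_n = max = 188.3 kip [governs: (ii)]; φR_n = 141.3 kip.

φR_n ≈ 141 kip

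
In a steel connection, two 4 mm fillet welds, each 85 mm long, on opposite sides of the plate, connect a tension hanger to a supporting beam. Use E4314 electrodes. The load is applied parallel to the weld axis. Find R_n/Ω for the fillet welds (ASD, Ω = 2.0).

R_n/Ω ≈ 62 kN

E43XX → F_EXX = 430 MPa.
Effective throat t_e = 0.707 × 4 = 2.828 mm.
Total length L = 170 mm; A_we = 2.828 × 170 = 480.8 mm².
F_nw = 0.6 F_EXX = 0.6 × 430 = 258 MPa.
R_n = 258 × 480.8 × 10⁻³ = 124 kN; R_n/Ω = 124/2.0 = 62.02 kN.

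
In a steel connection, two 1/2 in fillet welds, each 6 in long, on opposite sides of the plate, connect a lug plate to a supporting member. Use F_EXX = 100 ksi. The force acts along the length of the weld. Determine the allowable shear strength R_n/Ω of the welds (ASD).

R_n/Ω ≈ 127 kip

Effective throat t_e = 0.707 × 0.5 = 0.3535 in.
Total length L = 12 in; A_we = 0.3535 × 12 = 4.242 in².
F_nw = 0.6 F_EXX = 0.6 × 100 = 60 ksi.
R_n = 60 × 4.242 = 254.5 kip; R_n/Ω = 254.5/2.0 = 127.3 kip.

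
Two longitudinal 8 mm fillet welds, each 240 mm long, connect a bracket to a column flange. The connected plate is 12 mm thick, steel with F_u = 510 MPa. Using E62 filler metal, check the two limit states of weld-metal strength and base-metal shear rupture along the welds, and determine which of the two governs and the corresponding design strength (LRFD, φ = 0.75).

φR_n ≈ 757 kN (weld metal governs)

E62XX → F_EXX = 620 MPa.
t_e = 0.707 × 8 = 5.656 mm; L = 480 mm.
Weld metal: φR_n = 0.75 × 0.6 × 620 × 5.656 × 480 × 10⁻³ = 757.5 kN.
Base metal (shear rupture): φR_n = 0.75 × 0.6 × 510 × 12 × 480 × 10⁻³ = 1322 kN.
Governing: weld metal.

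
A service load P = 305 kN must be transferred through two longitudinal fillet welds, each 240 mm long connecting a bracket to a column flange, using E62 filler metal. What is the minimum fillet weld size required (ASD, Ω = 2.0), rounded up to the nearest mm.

E62XX → F_EXX = 620 MPa.
Total weld length L = 480 mm.
Required throat t_e = P × Ω / (0.6 F_EXX × L) = 305 × 2.0 / (0.6 × 620 × 480 × 10⁻³) = 3.416 mm.
Required leg w = t_e / 0.707 = 4.832 mm → use 5 mm.

w = 5 mm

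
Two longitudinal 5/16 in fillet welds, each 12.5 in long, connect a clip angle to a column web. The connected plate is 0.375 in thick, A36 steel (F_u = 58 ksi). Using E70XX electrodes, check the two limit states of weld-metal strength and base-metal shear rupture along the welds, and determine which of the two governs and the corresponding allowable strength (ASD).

E70XX → F_EXX = 70 ksi.
t_e = 0.707 × 0.3125 = 0.2209 in; L = 25 in.
Weld metal: R_n/Ω = (1/2.0) × 0.6 × 70 × 0.2209 × 25 = 116 kips.
Base metal (shear rupture): R_n/Ω = (1/2.0) × 0.6 × 58 × 0.375 × 25 = 163.1 kips.
Governing: weld metal.

R_n/Ω ≈ 116 kips (weld metal governs)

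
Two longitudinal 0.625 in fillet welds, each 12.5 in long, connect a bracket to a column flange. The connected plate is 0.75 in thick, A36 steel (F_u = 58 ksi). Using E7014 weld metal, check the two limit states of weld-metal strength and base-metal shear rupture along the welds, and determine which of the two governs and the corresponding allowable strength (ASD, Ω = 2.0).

E70XX → F_EXX = 70 ksi.
t_e = 0.707 × 0.625 = 0.4419 in; L = 25 in.
Weld metal: R_n/Ω = (1/2.0) × 0.6 × 70 × 0.4419 × 25 = 232 kips.
Base metal (shear rupture): R_n/Ω = (1/2.0) × 0.6 × 58 × 0.75 × 25 = 326.2 kips.
Governing: weld metal.

R_n/Ω ≈ 232 kips (weld metal governs)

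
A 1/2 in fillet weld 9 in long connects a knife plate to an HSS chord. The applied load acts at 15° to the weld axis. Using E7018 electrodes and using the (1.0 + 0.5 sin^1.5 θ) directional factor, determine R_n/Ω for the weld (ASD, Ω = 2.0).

R_n/Ω ≈ 71.2 kip

E70XX → F_EXX = 70 ksi.
t_e = 0.707 × 0.5 = 0.3535 in; A_we = 0.3535 × 9 = 3.181 in².
Directional factor: 1.0 + 0.5 sin^1.5(15°) = 1.066.
F_nw = 0.6 × 70 × 1.066 = 44.77 ksi.
R_n/Ω = (44.77 × 3.181) / 2.0 = 71.21 kip.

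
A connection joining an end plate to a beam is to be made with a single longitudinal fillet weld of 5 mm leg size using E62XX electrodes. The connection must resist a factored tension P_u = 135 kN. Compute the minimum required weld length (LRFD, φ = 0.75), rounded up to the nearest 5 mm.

E62XX → F_EXX = 620 MPa.
Throat t_e = 0.707 × 5 = 3.535 mm.
φr_n = 0.75 × 0.6 × 620 × 3.535 × 10⁻³ = 0.9863 kN/mm.
L_req = P_u / φr_n = 135 / 0.9863 = 136.9 mm total.
Round up → use L = 140 mm.

L = 140 mm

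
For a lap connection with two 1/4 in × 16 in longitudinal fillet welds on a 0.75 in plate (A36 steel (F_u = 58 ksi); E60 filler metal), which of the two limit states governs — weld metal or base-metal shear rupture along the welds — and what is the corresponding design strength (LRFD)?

φR_n ≈ 153 kip (weld metal governs)

E60XX → F_EXX = 60 ksi.
t_e = 0.707 × 0.25 = 0.1767 in; L = 32 in.
Weld metal: φR_n = 0.75 × 0.6 × 60 × 0.1767 × 32 = 152.7 kip.
Base metal (shear rupture): φR_n = 0.75 × 0.6 × 58 × 0.75 × 32 = 626.4 kip.
Governing: weld metal.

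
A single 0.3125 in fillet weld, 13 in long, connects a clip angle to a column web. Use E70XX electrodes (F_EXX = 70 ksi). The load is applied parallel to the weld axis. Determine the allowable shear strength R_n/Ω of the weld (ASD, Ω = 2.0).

R_n/Ω ≈ 60.3 kips

Effective throat t_e = 0.707 × 0.3125 = 0.2209 in.
Total length L = 13 in; A_we = 0.2209 × 13 = 2.872 in².
F_nw = 0.6 F_EXX = 0.6 × 70 = 42 ksi.
R_n = 42 × 2.872 = 120.6 kips; R_n/Ω = 120.6/2.0 = 60.32 kips.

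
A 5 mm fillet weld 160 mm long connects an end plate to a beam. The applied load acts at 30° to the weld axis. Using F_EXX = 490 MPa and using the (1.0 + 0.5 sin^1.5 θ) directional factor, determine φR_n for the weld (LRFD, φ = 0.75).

φR_n ≈ 147 kN

t_e = 0.707 × 5 = 3.535 mm; A_we = 3.535 × 160 = 565.6 mm².
Directional factor: 1.0 + 0.5 sin^1.5(30°) = 1.177.
F_nw = 0.6 × 490 × 1.177 = 346 MPa.
φR_n = 0.75 × 346 × 565.6 × 10⁻³ = 146.8 kN.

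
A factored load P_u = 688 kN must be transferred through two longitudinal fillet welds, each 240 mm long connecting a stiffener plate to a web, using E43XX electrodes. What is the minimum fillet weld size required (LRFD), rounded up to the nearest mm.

w = 11 mm

E43XX → F_EXX = 430 MPa.
Total weld length L = 480 mm.
Required throat t_e = P_u / (φ × 0.6 F_EXX × L) = 688 / (0.75 × 0.6 × 430 × 480 × 10⁻³) = 7.407 mm.
Required leg w = t_e / 0.707 = 10.48 mm → use 11 mm.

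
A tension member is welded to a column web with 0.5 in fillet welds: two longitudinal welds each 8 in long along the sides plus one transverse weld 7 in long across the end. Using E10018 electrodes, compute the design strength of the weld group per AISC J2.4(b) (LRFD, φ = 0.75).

E100XX → F_EXX = 100 ksi.
t_e = 0.707 × 0.5 = 0.3535 in.
R_nwl = 0.6 × 100 × 0.3535 × 16 = 339.4 kip (longitudinal, 2 welds).
R_nwt = 0.6 × 100 × 0.3535 × 7 = 148.5 kip (transverse, base value).
(i) R_nwl + R_nwt = 487.8 kip; (ii) 0.85 R_nwl + 1.5 R_nwt = 511.2 kip.
R_n = max = 511.2 kip [governs: (ii)]; φR_n = 383.4 kip.

φR_n ≈ 383 kip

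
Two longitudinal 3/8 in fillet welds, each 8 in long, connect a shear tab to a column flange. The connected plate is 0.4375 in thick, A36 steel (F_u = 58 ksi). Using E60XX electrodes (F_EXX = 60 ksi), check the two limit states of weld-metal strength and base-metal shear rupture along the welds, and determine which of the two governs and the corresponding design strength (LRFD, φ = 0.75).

φR_n ≈ 115 kip (weld metal governs)

t_e = 0.707 × 0.375 = 0.2651 in; L = 16 in.
Weld metal: φR_n = 0.75 × 0.6 × 60 × 0.2651 × 16 = 114.5 kip.
Base metal (shear rupture): φR_n = 0.75 × 0.6 × 58 × 0.4375 × 16 = 182.7 kip.
Governing: weld metal.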